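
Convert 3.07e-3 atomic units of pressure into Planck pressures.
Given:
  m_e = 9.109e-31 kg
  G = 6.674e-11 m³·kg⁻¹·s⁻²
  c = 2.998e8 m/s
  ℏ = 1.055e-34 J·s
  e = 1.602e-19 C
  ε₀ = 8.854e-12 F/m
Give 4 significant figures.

1.941e-103

atomic unit of pressure: P_au = E_h/a₀³ = m_e⁴e¹⁰/((4πε₀)⁵ℏ⁸) = 2.929e13 Pa
Planck pressure: p_P = c⁷/(ℏG²) = 4.632e113 Pa
3.07e-3 × 2.929e13 / 4.632e113 = 1.941e-103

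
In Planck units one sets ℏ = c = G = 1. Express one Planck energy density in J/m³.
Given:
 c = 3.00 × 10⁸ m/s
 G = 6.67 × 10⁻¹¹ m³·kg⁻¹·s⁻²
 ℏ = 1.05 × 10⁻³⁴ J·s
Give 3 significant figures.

4.68 × 10¹¹³ J/m³

u_P = c⁷/(ℏG²)
  = 2.19 × 10⁵⁹ / 4.67 × 10⁻⁵⁵
  = 4.68 × 10¹¹³ J/m³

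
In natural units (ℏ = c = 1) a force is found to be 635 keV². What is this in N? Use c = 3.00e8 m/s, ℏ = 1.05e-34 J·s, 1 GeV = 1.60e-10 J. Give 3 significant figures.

5.16e-4 N

Force is [E]/[L] = [E]²/(ℏc); restore (ℏc)⁻¹.
1 GeV² → 1/(ℏc) × (1 GeV in J)² = 8.13e5 N.
Convert the energy scale: 635 keV² = 6.35e-10 GeV².
Result: 6.35e-10 × 8.13e5 = 5.16e-4 N.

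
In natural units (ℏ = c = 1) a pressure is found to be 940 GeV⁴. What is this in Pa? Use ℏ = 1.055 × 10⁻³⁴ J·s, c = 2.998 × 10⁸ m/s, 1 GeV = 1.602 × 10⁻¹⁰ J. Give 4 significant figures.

1.957 × 10⁴⁰ Pa

Pressure is [E]/[L]³ = [E]⁴/(ℏc)³.
1 GeV⁴ → 1/(ℏc)³ × (1 GeV in J)⁴ = 2.082 × 10³⁷ Pa.
Result: 940 × 2.082 × 10³⁷ = 1.957 × 10⁴⁰ Pa.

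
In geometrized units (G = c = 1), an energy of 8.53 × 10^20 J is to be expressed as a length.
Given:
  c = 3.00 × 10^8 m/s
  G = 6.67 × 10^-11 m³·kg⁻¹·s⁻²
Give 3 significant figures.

Energy → length via G/c⁴.
8.53 × 10^20 J × (G/c⁴) = 7.02 × 10^-24 m

7.02 × 10^-24 m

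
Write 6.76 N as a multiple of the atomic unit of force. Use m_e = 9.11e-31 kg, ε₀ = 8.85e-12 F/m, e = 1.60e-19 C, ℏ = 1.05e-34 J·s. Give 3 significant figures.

atomic unit of force: F_au = E_h/a₀ = m_e²e⁶/((4πε₀)³ℏ⁴) = 8.33e-8 N.
6.76 / 8.33e-8 = 8.12e7

8.12e7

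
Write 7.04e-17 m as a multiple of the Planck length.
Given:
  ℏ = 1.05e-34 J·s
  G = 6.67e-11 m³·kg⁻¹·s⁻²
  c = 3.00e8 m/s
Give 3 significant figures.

Planck length: ℓ_P = √(ℏG/c³) = 1.61e-35 m.
7.04e-17 / 1.61e-35 = 4.37e18

4.37e18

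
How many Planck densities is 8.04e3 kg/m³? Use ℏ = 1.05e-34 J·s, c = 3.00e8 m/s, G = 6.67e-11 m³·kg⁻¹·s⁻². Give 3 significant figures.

Planck density: ρ_P = c⁵/(ℏG²) = 5.20e96 kg/m³.
8.04e3 / 5.20e96 = 1.55e-93

1.55e-93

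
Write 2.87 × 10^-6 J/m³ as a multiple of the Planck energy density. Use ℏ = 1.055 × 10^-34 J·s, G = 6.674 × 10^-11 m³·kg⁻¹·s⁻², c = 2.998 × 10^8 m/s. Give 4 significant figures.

Planck energy density: u_P = c⁷/(ℏG²) = 4.632 × 10^113 J/m³.
2.87 × 10^-6 / 4.632 × 10^113 = 6.196 × 10^-120

6.196 × 10^-120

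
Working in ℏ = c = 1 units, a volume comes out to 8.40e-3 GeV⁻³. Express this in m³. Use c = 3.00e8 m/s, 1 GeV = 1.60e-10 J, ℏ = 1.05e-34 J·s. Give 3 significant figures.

6.41e-50 m³

Volume is [L]³ = [E]⁻³·(ℏc)³.
1 GeV⁻³ → (ℏc)³ × (1 GeV in J)⁻³ = 7.63e-48 m³.
Result: 8.40e-3 × 7.63e-48 = 6.41e-50 m³.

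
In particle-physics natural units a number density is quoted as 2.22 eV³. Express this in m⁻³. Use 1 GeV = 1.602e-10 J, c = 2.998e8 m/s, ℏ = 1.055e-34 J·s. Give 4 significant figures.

Number density is [L]⁻³ = [E]³/(ℏc)³.
1 GeV³ → 1/(ℏc)³ × (1 GeV in J)³ = 1.299e47 m⁻³.
Convert the energy scale: 2.22 eV³ = 2.22e-27 GeV³.
Result: 2.22e-27 × 1.299e47 = 2.885e20 m⁻³.

2.885e20 m⁻³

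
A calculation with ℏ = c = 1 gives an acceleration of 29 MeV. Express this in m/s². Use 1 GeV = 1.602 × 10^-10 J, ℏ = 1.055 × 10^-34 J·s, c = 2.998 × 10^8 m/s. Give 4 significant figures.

1.320 × 10^31 m/s²

Acceleration is [L]/[T]² = c·[E]/ℏ.
1 GeV → c/ℏ × (1 GeV in J) = 4.552 × 10^32 m/s².
Convert the energy scale: 29 MeV = 0.0290 GeV.
Result: 0.0290 × 4.552 × 10^32 = 1.320 × 10^31 m/s².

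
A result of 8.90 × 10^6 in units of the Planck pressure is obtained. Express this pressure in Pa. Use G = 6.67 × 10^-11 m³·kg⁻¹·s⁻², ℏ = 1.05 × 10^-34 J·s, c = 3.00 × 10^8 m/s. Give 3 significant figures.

4.17 × 10^120 Pa

One Planck pressure: p_P = c⁷/(ℏG²) = 4.68 × 10^113 Pa.
8.90 × 10^6 × 4.68 × 10^113 Pa = 4.17 × 10^120 Pa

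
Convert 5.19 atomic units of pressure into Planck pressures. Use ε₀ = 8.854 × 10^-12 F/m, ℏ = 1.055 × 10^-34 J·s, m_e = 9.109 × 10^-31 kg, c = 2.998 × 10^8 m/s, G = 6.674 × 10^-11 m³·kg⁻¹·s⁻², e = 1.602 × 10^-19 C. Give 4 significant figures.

3.282 × 10^-100

atomic unit of pressure: P_au = E_h/a₀³ = m_e⁴e¹⁰/((4πε₀)⁵ℏ⁸) = 2.929 × 10^13 Pa
Planck pressure: p_P = c⁷/(ℏG²) = 4.632 × 10^113 Pa
5.19 × 2.929 × 10^13 / 4.632 × 10^113 = 3.282 × 10^-100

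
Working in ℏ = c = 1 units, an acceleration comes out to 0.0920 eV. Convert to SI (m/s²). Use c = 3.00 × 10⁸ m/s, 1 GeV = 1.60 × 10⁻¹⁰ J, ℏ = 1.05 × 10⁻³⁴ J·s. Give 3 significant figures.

Acceleration is [L]/[T]² = c·[E]/ℏ.
1 GeV → c/ℏ × (1 GeV in J) = 4.57 × 10³² m/s².
Convert the energy scale: 0.0920 eV = 9.20 × 10⁻¹¹ GeV.
Result: 9.20 × 10⁻¹¹ × 4.57 × 10³² = 4.21 × 10²² m/s².

4.21 × 10²² m/s²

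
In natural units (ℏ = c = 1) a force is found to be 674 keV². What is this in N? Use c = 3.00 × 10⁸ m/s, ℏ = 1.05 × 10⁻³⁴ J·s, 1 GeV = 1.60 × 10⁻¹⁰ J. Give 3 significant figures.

Force is [E]/[L] = [E]²/(ℏc); restore (ℏc)⁻¹.
1 GeV² → 1/(ℏc) × (1 GeV in J)² = 8.13 × 10⁵ N.
Convert the energy scale: 674 keV² = 6.74 × 10⁻¹⁰ GeV².
Result: 6.74 × 10⁻¹⁰ × 8.13 × 10⁵ = 5.48 × 10⁻⁴ N.

5.48 × 10⁻⁴ N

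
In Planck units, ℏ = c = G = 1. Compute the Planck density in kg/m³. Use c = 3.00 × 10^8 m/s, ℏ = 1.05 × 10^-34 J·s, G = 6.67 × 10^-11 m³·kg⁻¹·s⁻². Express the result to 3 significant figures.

5.20 × 10^96 kg/m³

The unique combination of the constants set to 1 with dimensions of density is ρ_P = c⁵/(ℏG²).
  = 2.43 × 10^42 / 4.67 × 10^-55
  = 5.20 × 10^96 kg/m³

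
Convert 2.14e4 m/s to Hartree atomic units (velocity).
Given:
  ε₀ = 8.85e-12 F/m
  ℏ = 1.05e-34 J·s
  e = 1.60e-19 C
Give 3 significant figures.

9.76e-3

atomic unit of velocity: v_au = e²/(4πε₀ℏ) = 2.19e6 m/s.
2.14e4 / 2.19e6 = 9.76e-3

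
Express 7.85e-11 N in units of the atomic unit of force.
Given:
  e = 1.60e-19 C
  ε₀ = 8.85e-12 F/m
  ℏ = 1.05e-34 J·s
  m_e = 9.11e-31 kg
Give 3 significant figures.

atomic unit of force: F_au = E_h/a₀ = m_e²e⁶/((4πε₀)³ℏ⁴) = 8.33e-8 N.
7.85e-11 / 8.33e-8 = 9.43e-4

9.43e-4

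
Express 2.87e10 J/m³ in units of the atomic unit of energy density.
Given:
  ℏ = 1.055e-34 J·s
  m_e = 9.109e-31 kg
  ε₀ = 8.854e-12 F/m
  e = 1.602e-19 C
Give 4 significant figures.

9.798e-4

atomic unit of energy density: u_au = E_h/a₀³ = m_e⁴e¹⁰/((4πε₀)⁵ℏ⁸) = 2.929e13 J/m³.
2.87e10 / 2.929e13 = 9.798e-4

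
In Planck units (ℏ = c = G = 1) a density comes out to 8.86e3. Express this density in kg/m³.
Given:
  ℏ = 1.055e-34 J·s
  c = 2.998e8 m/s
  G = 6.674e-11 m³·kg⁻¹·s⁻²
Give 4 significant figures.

One Planck density: ρ_P = c⁵/(ℏG²) = 5.154e96 kg/m³.
8.86e3 × 5.154e96 kg/m³ = 4.566e100 kg/m³

4.566e100 kg/m³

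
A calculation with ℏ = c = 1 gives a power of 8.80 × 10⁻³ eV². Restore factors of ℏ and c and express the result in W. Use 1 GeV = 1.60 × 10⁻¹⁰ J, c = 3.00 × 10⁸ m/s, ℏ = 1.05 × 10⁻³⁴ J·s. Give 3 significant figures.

Power is [E]/[T] = [E]²/ℏ.
1 GeV² → 1/ℏ × (1 GeV in J)² = 2.44 × 10¹⁴ W.
Convert the energy scale: 8.80 × 10⁻³ eV² = 8.80 × 10⁻²¹ GeV².
Result: 8.80 × 10⁻²¹ × 2.44 × 10¹⁴ = 2.15 × 10⁻⁶ W.

2.15 × 10⁻⁶ W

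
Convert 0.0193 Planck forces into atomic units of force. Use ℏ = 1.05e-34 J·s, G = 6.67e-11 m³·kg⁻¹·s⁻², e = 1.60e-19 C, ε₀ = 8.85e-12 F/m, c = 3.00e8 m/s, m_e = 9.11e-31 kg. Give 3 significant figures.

Planck force: F_P = c⁴/G = 1.21e44 N
atomic unit of force: F_au = E_h/a₀ = m_e²e⁶/((4πε₀)³ℏ⁴) = 8.33e-8 N
0.0193 × 1.21e44 / 8.33e-8 = 2.81e49

2.81e49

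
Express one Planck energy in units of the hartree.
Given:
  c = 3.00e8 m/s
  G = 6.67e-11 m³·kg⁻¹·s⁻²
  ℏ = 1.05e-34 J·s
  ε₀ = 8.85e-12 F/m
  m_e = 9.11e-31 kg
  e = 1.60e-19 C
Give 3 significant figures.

Planck energy: E_P = √(ℏc⁵/G) = 1.96e9 J
hartree: E_h = m_e e⁴/(4πε₀ℏ)² = 4.38e-18 J
ratio = 1.96e9 / 4.38e-18 = 4.47e26

4.47e26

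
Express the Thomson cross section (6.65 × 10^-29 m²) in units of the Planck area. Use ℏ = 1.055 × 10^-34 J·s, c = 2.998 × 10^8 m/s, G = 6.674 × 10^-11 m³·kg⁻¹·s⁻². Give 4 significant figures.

2.545 × 10^41

Planck area: A_P = ℏG/c³ = 2.613 × 10^-70 m².
6.65 × 10^-29 / 2.613 × 10^-70 = 2.545 × 10^41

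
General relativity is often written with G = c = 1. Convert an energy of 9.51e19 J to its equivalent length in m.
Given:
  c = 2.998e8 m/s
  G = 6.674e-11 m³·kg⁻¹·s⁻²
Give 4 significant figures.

Energy → length via G/c⁴.
9.51e19 J × (G/c⁴) = 7.857e-25 m

7.857e-25 m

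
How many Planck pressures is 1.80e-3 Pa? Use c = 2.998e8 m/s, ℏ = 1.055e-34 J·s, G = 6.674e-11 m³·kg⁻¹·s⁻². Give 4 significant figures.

3.886e-117

Planck pressure: p_P = c⁷/(ℏG²) = 4.632e113 Pa.
1.80e-3 / 4.632e113 = 3.886e-117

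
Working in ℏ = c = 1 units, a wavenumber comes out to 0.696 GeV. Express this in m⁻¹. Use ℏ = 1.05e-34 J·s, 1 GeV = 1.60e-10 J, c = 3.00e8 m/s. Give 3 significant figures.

Inverse length is [E]/(ℏc).
1 GeV → 1/(ℏc) × (1 GeV in J) = 5.08e15 m⁻¹.
Result: 0.696 × 5.08e15 = 3.54e15 m⁻¹.

3.54e15 m⁻¹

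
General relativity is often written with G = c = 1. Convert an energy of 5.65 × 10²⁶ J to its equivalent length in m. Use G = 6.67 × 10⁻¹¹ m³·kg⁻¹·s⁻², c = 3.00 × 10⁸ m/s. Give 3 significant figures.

4.65 × 10⁻¹⁸ m

Energy → length via G/c⁴.
5.65 × 10²⁶ J × (G/c⁴) = 4.65 × 10⁻¹⁸ m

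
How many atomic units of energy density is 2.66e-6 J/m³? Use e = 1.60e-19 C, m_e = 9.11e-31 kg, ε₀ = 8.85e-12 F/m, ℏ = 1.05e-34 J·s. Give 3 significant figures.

8.83e-20

atomic unit of energy density: u_au = E_h/a₀³ = m_e⁴e¹⁰/((4πε₀)⁵ℏ⁸) = 3.01e13 J/m³.
2.66e-6 / 3.01e13 = 8.83e-20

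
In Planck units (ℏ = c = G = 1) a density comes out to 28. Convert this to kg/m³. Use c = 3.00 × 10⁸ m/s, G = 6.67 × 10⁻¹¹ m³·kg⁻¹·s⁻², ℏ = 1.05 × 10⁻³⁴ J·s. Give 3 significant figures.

1.46 × 10⁹⁸ kg/m³

One Planck density: ρ_P = c⁵/(ℏG²) = 5.20 × 10⁹⁶ kg/m³.
28 × 5.20 × 10⁹⁶ kg/m³ = 1.46 × 10⁹⁸ kg/m³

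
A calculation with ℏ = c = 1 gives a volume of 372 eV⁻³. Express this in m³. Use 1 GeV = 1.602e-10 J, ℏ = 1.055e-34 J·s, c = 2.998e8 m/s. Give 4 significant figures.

Volume is [L]³ = [E]⁻³·(ℏc)³.
1 GeV⁻³ → (ℏc)³ × (1 GeV in J)⁻³ = 7.696e-48 m³.
Convert the energy scale: 372 eV⁻³ = 3.72e29 GeV⁻³.
Result: 3.72e29 × 7.696e-48 = 2.863e-18 m³.

2.863e-18 m³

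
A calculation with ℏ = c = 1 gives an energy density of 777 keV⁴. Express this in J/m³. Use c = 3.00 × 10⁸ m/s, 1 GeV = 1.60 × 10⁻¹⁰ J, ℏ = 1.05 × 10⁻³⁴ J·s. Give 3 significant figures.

1.63 × 10¹⁶ J/m³

[E]/[L]³ = [E]⁴/(ℏc)³; restore (ℏc)⁻³.
1 GeV⁴ → 1/(ℏc)³ × (1 GeV in J)⁴ = 2.10 × 10³⁷ J/m³.
Convert the energy scale: 777 keV⁴ = 7.77 × 10⁻²² GeV⁴.
Result: 7.77 × 10⁻²² × 2.10 × 10³⁷ = 1.63 × 10¹⁶ J/m³.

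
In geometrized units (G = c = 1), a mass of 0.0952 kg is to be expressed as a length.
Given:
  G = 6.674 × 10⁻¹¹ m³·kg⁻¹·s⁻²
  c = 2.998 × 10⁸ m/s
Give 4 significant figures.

In G = c = 1 units mass has dimensions of length; the conversion factor is G/c².
0.0952 kg × (G/c²) = 7.069 × 10⁻²⁹ m

7.069 × 10⁻²⁹ m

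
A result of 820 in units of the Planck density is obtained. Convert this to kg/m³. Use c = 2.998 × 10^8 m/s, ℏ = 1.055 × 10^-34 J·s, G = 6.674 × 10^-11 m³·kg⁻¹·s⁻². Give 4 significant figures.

One Planck density: ρ_P = c⁵/(ℏG²) = 5.154 × 10^96 kg/m³.
820 × 5.154 × 10^96 kg/m³ = 4.226 × 10^99 kg/m³

4.226 × 10^99 kg/m³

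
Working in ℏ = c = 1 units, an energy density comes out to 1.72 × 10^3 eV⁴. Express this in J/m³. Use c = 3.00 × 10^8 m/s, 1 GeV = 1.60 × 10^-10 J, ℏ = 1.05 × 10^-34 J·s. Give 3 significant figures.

[E]/[L]³ = [E]⁴/(ℏc)³; restore (ℏc)⁻³.
1 GeV⁴ → 1/(ℏc)³ × (1 GeV in J)⁴ = 2.10 × 10^37 J/m³.
Convert the energy scale: 1.72 × 10^3 eV⁴ = 1.72 × 10^-33 GeV⁴.
Result: 1.72 × 10^-33 × 2.10 × 10^37 = 3.61 × 10^4 J/m³.

3.61 × 10^4 J/m³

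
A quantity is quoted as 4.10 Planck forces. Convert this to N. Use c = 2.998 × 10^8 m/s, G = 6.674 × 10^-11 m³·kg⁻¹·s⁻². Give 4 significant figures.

4.963 × 10^44 N

One Planck force: F_P = c⁴/G = 1.210 × 10^44 N.
4.10 × 1.210 × 10^44 N = 4.963 × 10^44 N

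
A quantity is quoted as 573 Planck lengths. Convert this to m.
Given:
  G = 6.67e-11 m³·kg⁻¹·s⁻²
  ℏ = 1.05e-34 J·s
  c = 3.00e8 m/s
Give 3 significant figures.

One Planck length: ℓ_P = √(ℏG/c³) = 1.61e-35 m.
573 × 1.61e-35 m = 9.23e-33 m

9.23e-33 m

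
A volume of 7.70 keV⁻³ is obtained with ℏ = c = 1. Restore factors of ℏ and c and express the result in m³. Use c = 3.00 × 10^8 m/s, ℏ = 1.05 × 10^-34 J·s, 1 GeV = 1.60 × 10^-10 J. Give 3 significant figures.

5.88 × 10^-29 m³

Volume is [L]³ = [E]⁻³·(ℏc)³.
1 GeV⁻³ → (ℏc)³ × (1 GeV in J)⁻³ = 7.63 × 10^-48 m³.
Convert the energy scale: 7.70 keV⁻³ = 7.70 × 10^18 GeV⁻³.
Result: 7.70 × 10^18 × 7.63 × 10^-48 = 5.88 × 10^-29 m³.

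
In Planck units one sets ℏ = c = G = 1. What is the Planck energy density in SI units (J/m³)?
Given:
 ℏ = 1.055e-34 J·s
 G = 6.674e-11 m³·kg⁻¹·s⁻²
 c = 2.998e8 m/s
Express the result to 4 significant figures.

u_P = c⁷/(ℏG²)
  = 2.177e59 / 4.699e-55
  = 4.632e113 J/m³

4.632e113 J/m³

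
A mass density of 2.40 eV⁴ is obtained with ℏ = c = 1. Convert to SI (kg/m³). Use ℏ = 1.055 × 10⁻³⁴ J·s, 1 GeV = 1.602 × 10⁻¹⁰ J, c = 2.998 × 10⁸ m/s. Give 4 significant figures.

Mass density is [E]/(c²[L]³) = [E]⁴/(ℏ³c⁵).
1 GeV⁴ → 1/(ℏ³c⁵) × (1 GeV in J)⁴ = 2.316 × 10²⁰ kg/m³.
Convert the energy scale: 2.40 eV⁴ = 2.40 × 10⁻³⁶ GeV⁴.
Result: 2.40 × 10⁻³⁶ × 2.316 × 10²⁰ = 5.558 × 10⁻¹⁶ kg/m³.

5.558 × 10⁻¹⁶ kg/m³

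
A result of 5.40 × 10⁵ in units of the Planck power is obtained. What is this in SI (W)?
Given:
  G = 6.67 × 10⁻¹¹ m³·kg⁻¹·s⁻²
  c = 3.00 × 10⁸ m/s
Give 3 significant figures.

One Planck power: P_P = c⁵/G = 3.64 × 10⁵² W.
5.40 × 10⁵ × 3.64 × 10⁵² W = 1.97 × 10⁵⁸ W

1.97 × 10⁵⁸ W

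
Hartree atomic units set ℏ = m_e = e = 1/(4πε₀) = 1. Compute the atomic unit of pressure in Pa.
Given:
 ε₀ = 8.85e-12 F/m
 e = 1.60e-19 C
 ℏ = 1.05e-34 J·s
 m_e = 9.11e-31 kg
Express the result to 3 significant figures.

From ℏ = m_e = e = 1/(4πε₀) = 1 the pressure scale is P_au = E_h/a₀³ = m_e⁴e¹⁰/((4πε₀)⁵ℏ⁸).
E_h = 4.38e-18 J
a₀ = 5.26e-11 m
E_h/a₀³ = 3.01e13 Pa

3.01e13 Pa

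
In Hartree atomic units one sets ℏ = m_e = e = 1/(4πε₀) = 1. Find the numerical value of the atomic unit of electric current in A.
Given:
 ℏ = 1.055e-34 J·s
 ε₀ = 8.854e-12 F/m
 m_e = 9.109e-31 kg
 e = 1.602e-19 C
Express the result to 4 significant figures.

6.612e-3 A

I_au = e E_h/ℏ = m_e e⁵/((4πε₀)²ℏ³)
E_h = 4.354e-18 J
e·E_h/ℏ = 6.612e-3 A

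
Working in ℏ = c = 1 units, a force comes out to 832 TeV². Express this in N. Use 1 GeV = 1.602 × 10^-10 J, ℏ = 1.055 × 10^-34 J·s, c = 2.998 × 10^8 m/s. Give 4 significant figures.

Force is [E]/[L] = [E]²/(ℏc); restore (ℏc)⁻¹.
1 GeV² → 1/(ℏc) × (1 GeV in J)² = 8.114 × 10^5 N.
Convert the energy scale: 832 TeV² = 8.32 × 10^8 GeV².
Result: 8.32 × 10^8 × 8.114 × 10^5 = 6.751 × 10^14 N.

6.751 × 10^14 N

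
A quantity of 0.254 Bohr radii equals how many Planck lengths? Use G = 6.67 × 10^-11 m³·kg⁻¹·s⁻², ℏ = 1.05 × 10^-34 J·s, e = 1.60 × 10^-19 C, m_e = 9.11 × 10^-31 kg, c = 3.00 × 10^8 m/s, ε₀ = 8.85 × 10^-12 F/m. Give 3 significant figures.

Bohr radius: a₀ = 4πε₀ℏ²/(m_e e²) = 5.26 × 10^-11 m
Planck length: ℓ_P = √(ℏG/c³) = 1.61 × 10^-35 m
0.254 × 5.26 × 10^-11 / 1.61 × 10^-35 = 8.29 × 10^23

8.29 × 10^23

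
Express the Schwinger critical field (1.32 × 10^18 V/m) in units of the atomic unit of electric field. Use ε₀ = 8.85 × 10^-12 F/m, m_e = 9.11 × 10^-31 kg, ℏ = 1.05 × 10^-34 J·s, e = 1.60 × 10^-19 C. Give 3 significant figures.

atomic unit of electric field: E_au = E_h/(e a₀) = m_e²e⁵/((4πε₀)³ℏ⁴) = 5.20 × 10^11 V/m.
1.32 × 10^18 / 5.20 × 10^11 = 2.54 × 10^6

2.54 × 10^6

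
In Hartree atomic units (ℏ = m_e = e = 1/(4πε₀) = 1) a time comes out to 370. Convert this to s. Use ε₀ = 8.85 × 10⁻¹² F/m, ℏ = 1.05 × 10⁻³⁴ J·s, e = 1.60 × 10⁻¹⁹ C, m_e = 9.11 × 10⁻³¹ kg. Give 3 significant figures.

8.87 × 10⁻¹⁵ s

One atomic unit of time: τ_au = (4πε₀)²ℏ³/(m_e e⁴) = 2.40 × 10⁻¹⁷ s.
370 × 2.40 × 10⁻¹⁷ s = 8.87 × 10⁻¹⁵ s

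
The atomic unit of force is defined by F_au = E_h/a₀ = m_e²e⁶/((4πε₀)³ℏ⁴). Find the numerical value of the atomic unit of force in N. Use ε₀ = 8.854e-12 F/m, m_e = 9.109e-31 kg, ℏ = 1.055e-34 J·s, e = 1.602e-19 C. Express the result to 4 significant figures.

F_au = E_h/a₀ = m_e²e⁶/((4πε₀)³ℏ⁴)
E_h = 4.354e-18 J
a₀ = 5.297e-11 m
E_h/a₀ = 8.220e-8 N

8.220e-8 N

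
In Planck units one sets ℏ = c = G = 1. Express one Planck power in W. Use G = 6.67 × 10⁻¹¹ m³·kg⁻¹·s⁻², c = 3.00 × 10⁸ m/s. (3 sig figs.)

P_P = c⁵/G
  = 2.43 × 10⁴² / 6.67 × 10⁻¹¹
  = 3.64 × 10⁵² W

3.64 × 10⁵² W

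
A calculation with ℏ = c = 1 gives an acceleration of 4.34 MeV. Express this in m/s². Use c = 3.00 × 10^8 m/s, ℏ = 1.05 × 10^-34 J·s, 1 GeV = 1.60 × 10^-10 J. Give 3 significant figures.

Acceleration is [L]/[T]² = c·[E]/ℏ.
1 GeV → c/ℏ × (1 GeV in J) = 4.57 × 10^32 m/s².
Convert the energy scale: 4.34 MeV = 4.34 × 10^-3 GeV.
Result: 4.34 × 10^-3 × 4.57 × 10^32 = 1.98 × 10^30 m/s².

1.98 × 10^30 m/s²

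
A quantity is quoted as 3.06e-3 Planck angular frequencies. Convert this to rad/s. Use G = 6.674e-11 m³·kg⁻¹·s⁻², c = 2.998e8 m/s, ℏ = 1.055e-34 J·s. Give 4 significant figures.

5.675e40 rad/s

One Planck angular frequency: ω_P = √(c⁵/(ℏG)) = 1.855e43 rad/s.
3.06e-3 × 1.855e43 rad/s = 5.675e40 rad/s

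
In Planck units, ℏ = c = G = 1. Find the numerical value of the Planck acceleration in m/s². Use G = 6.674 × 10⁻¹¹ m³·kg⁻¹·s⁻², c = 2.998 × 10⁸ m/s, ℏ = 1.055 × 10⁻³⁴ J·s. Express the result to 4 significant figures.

5.560 × 10⁵¹ m/s²

Dimensional analysis gives a_P = √(c⁷/(ℏG)).
  = √(3.092 × 10¹⁰³)
  = 5.560 × 10⁵¹ m/s²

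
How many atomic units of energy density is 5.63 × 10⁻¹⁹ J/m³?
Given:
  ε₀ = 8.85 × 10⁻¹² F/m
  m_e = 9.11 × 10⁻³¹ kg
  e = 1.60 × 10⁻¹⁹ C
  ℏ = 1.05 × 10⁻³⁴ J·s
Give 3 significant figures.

1.87 × 10⁻³²

atomic unit of energy density: u_au = E_h/a₀³ = m_e⁴e¹⁰/((4πε₀)⁵ℏ⁸) = 3.01 × 10¹³ J/m³.
5.63 × 10⁻¹⁹ / 3.01 × 10¹³ = 1.87 × 10⁻³²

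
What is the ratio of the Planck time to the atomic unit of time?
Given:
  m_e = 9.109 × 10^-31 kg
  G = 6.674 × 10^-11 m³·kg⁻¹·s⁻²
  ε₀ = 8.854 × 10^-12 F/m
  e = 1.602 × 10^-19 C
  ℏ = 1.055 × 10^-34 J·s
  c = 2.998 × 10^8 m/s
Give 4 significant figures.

2.225 × 10^-27

Planck time: t_P = √(ℏG/c⁵) = 5.392 × 10^-44 s
atomic unit of time: τ_au = (4πε₀)²ℏ³/(m_e e⁴) = 2.423 × 10^-17 s
ratio = 5.392 × 10^-44 / 2.423 × 10^-17 = 2.225 × 10^-27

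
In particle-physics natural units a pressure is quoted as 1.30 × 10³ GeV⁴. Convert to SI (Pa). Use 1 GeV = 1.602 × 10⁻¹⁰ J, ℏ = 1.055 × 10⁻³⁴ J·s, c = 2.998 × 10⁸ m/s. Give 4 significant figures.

Pressure is [E]/[L]³ = [E]⁴/(ℏc)³.
1 GeV⁴ → 1/(ℏc)³ × (1 GeV in J)⁴ = 2.082 × 10³⁷ Pa.
Result: 1.30 × 10³ × 2.082 × 10³⁷ = 2.706 × 10⁴⁰ Pa.

2.706 × 10⁴⁰ Pa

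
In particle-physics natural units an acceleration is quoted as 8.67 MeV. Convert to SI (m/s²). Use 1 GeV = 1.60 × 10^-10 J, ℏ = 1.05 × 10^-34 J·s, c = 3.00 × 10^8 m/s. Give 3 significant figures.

3.96 × 10^30 m/s²

Acceleration is [L]/[T]² = c·[E]/ℏ.
1 GeV → c/ℏ × (1 GeV in J) = 4.57 × 10^32 m/s².
Convert the energy scale: 8.67 MeV = 8.67 × 10^-3 GeV.
Result: 8.67 × 10^-3 × 4.57 × 10^32 = 3.96 × 10^30 m/s².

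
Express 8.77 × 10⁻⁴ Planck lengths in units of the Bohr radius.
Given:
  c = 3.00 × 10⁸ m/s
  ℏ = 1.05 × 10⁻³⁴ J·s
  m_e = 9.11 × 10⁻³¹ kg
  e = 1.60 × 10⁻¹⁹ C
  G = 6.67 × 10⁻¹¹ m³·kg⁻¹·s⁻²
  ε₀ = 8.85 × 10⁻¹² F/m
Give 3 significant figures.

Planck length: ℓ_P = √(ℏG/c³) = 1.61 × 10⁻³⁵ m
Bohr radius: a₀ = 4πε₀ℏ²/(m_e e²) = 5.26 × 10⁻¹¹ m
8.77 × 10⁻⁴ × 1.61 × 10⁻³⁵ / 5.26 × 10⁻¹¹ = 2.69 × 10⁻²⁸

2.69 × 10⁻²⁸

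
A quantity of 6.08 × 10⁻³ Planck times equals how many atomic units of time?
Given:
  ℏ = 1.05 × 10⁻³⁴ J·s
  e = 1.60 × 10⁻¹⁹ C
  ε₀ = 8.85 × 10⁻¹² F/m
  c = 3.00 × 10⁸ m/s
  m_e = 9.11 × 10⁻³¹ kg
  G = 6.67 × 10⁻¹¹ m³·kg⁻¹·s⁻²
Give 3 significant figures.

1.36 × 10⁻²⁹

Planck time: t_P = √(ℏG/c⁵) = 5.37 × 10⁻⁴⁴ s
atomic unit of time: τ_au = (4πε₀)²ℏ³/(m_e e⁴) = 2.40 × 10⁻¹⁷ s
6.08 × 10⁻³ × 5.37 × 10⁻⁴⁴ / 2.40 × 10⁻¹⁷ = 1.36 × 10⁻²⁹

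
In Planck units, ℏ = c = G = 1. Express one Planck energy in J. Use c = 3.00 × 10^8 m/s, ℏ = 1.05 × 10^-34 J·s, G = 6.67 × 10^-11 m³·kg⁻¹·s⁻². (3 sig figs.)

1.96 × 10^9 J

From ℏ = c = G = 1 the energy scale is E_P = √(ℏc⁵/G).
  = √(3.83 × 10^18)
  = 1.96 × 10^9 J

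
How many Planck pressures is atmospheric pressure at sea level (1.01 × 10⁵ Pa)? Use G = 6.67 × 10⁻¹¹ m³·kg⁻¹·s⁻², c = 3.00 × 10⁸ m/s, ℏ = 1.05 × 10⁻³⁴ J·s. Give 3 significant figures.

2.16 × 10⁻¹⁰⁹

Planck pressure: p_P = c⁷/(ℏG²) = 4.68 × 10¹¹³ Pa.
1.01 × 10⁵ / 4.68 × 10¹¹³ = 2.16 × 10⁻¹⁰⁹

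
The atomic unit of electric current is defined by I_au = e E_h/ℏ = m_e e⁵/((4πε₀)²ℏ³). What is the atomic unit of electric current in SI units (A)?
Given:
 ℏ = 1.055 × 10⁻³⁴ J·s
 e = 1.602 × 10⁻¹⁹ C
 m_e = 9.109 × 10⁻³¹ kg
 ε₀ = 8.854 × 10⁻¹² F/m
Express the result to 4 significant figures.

6.612 × 10⁻³ A

I_au = e E_h/ℏ = m_e e⁵/((4πε₀)²ℏ³)
E_h = 4.354 × 10⁻¹⁸ J
e·E_h/ℏ = 6.612 × 10⁻³ A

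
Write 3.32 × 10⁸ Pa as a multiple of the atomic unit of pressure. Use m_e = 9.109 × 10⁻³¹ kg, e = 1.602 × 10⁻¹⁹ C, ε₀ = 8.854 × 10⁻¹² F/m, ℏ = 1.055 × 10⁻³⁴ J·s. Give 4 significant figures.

atomic unit of pressure: P_au = E_h/a₀³ = m_e⁴e¹⁰/((4πε₀)⁵ℏ⁸) = 2.929 × 10¹³ Pa.
3.32 × 10⁸ / 2.929 × 10¹³ = 1.133 × 10⁻⁵

1.133 × 10⁻⁵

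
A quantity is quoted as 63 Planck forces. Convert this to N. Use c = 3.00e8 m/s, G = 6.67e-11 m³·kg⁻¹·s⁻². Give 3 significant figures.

One Planck force: F_P = c⁴/G = 1.21e44 N.
63 × 1.21e44 N = 7.65e45 N

7.65e45 N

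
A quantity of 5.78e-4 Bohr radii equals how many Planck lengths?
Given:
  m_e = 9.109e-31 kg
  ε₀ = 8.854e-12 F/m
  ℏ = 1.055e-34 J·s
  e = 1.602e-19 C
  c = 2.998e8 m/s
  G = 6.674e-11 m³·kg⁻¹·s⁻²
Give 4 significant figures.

Bohr radius: a₀ = 4πε₀ℏ²/(m_e e²) = 5.297e-11 m
Planck length: ℓ_P = √(ℏG/c³) = 1.616e-35 m
5.78e-4 × 5.297e-11 / 1.616e-35 = 1.894e21

1.894e21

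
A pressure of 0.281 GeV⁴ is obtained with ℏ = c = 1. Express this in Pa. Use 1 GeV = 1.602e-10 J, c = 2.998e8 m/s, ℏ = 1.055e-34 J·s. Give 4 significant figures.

Pressure is [E]/[L]³ = [E]⁴/(ℏc)³.
1 GeV⁴ → 1/(ℏc)³ × (1 GeV in J)⁴ = 2.082e37 Pa.
Result: 0.281 × 2.082e37 = 5.849e36 Pa.

5.849e36 Pa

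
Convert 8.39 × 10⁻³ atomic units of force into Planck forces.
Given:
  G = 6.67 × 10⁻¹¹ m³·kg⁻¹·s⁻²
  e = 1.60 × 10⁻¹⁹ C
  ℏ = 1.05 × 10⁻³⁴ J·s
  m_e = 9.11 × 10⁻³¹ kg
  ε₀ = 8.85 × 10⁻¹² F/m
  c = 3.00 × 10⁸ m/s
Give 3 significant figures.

atomic unit of force: F_au = E_h/a₀ = m_e²e⁶/((4πε₀)³ℏ⁴) = 8.33 × 10⁻⁸ N
Planck force: F_P = c⁴/G = 1.21 × 10⁴⁴ N
8.39 × 10⁻³ × 8.33 × 10⁻⁸ / 1.21 × 10⁴⁴ = 5.75 × 10⁻⁵⁴

5.75 × 10⁻⁵⁴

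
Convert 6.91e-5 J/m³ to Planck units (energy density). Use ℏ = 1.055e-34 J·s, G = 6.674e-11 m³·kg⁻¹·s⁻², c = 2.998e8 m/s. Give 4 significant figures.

Planck energy density: u_P = c⁷/(ℏG²) = 4.632e113 J/m³.
6.91e-5 / 4.632e113 = 1.492e-118

1.492e-118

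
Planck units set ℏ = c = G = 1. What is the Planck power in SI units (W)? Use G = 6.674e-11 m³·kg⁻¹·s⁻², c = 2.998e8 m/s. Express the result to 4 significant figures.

The unique combination of the constants set to 1 with dimensions of power is P_P = c⁵/G.
  = 2.422e42 / 6.674e-11
  = 3.629e52 W

3.629e52 W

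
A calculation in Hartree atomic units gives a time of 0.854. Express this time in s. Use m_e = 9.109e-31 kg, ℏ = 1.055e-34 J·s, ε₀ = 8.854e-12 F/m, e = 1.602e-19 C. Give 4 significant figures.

One atomic unit of time: τ_au = (4πε₀)²ℏ³/(m_e e⁴) = 2.423e-17 s.
0.854 × 2.423e-17 s = 2.069e-17 s

2.069e-17 s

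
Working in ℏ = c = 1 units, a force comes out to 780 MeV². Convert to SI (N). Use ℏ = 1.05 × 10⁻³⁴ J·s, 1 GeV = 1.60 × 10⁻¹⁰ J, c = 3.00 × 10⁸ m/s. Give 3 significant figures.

634 N

Force is [E]/[L] = [E]²/(ℏc); restore (ℏc)⁻¹.
1 GeV² → 1/(ℏc) × (1 GeV in J)² = 8.13 × 10⁵ N.
Convert the energy scale: 780 MeV² = 7.80 × 10⁻⁴ GeV².
Result: 7.80 × 10⁻⁴ × 8.13 × 10⁵ = 634 N.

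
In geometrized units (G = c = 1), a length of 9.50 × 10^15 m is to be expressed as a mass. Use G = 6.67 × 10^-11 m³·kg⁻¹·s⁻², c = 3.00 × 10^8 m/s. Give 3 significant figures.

Length → mass via c²/G.
9.50 × 10^15 m × (c²/G) = 1.28 × 10^43 kg

1.28 × 10^43 kg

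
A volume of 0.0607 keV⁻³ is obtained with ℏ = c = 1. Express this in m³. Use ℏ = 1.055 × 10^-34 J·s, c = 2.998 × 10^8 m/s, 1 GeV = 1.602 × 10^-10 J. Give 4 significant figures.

4.671 × 10^-31 m³

Volume is [L]³ = [E]⁻³·(ℏc)³.
1 GeV⁻³ → (ℏc)³ × (1 GeV in J)⁻³ = 7.696 × 10^-48 m³.
Convert the energy scale: 0.0607 keV⁻³ = 6.07 × 10^16 GeV⁻³.
Result: 6.07 × 10^16 × 7.696 × 10^-48 = 4.671 × 10^-31 m³.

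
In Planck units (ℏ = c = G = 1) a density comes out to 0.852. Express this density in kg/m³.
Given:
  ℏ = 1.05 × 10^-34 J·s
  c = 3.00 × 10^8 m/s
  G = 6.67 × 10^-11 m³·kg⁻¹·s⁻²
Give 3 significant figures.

One Planck density: ρ_P = c⁵/(ℏG²) = 5.20 × 10^96 kg/m³.
0.852 × 5.20 × 10^96 kg/m³ = 4.43 × 10^96 kg/m³

4.43 × 10^96 kg/m³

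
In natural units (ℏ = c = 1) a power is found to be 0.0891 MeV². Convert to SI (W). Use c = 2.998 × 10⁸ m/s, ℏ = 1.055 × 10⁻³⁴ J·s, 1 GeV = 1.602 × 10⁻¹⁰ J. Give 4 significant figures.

2.167 × 10⁷ W

Power is [E]/[T] = [E]²/ℏ.
1 GeV² → 1/ℏ × (1 GeV in J)² = 2.433 × 10¹⁴ W.
Convert the energy scale: 0.0891 MeV² = 8.91 × 10⁻⁸ GeV².
Result: 8.91 × 10⁻⁸ × 2.433 × 10¹⁴ = 2.167 × 10⁷ W.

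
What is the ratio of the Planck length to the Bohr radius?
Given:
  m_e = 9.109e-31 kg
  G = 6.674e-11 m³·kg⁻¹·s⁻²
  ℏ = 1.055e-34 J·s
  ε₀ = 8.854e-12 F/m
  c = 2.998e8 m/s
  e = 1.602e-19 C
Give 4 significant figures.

Planck length: ℓ_P = √(ℏG/c³) = 1.616e-35 m
Bohr radius: a₀ = 4πε₀ℏ²/(m_e e²) = 5.297e-11 m
ratio = 1.616e-35 / 5.297e-11 = 3.051e-25

3.051e-25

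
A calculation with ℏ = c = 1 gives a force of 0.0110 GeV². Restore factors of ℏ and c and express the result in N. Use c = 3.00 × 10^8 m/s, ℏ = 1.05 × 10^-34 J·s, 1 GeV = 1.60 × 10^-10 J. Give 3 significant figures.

Force is [E]/[L] = [E]²/(ℏc); restore (ℏc)⁻¹.
1 GeV² → 1/(ℏc) × (1 GeV in J)² = 8.13 × 10^5 N.
Result: 0.0110 × 8.13 × 10^5 = 8.94 × 10^3 N.

8.94 × 10^3 N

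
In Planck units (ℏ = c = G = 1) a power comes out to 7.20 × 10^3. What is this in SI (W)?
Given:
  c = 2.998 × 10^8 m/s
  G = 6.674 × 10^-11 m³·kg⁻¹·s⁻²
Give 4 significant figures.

2.613 × 10^56 W

One Planck power: P_P = c⁵/G = 3.629 × 10^52 W.
7.20 × 10^3 × 3.629 × 10^52 W = 2.613 × 10^56 W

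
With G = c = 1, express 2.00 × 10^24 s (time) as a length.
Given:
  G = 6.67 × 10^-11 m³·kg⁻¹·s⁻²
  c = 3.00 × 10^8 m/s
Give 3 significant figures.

6.00 × 10^32 m

Time → length via c.
2.00 × 10^24 s × (c) = 6.00 × 10^32 m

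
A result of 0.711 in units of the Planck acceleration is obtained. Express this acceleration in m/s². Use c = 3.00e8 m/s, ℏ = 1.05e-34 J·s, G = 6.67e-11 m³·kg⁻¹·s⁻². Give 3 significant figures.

3.97e51 m/s²

One Planck acceleration: a_P = √(c⁷/(ℏG)) = 5.59e51 m/s².
0.711 × 5.59e51 m/s² = 3.97e51 m/s²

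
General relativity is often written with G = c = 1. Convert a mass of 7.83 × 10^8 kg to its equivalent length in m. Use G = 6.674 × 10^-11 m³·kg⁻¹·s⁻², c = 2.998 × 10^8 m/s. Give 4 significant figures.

In G = c = 1 units mass has dimensions of length; the conversion factor is G/c².
7.83 × 10^8 kg × (G/c²) = 5.814 × 10^-19 m

5.814 × 10^-19 m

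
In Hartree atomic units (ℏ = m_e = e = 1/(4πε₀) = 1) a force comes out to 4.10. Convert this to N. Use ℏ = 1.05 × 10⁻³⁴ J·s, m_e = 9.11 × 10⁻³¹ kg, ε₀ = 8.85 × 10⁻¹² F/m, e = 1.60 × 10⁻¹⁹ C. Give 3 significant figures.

One atomic unit of force: F_au = E_h/a₀ = m_e²e⁶/((4πε₀)³ℏ⁴) = 8.33 × 10⁻⁸ N.
4.10 × 8.33 × 10⁻⁸ N = 3.41 × 10⁻⁷ N

3.41 × 10⁻⁷ N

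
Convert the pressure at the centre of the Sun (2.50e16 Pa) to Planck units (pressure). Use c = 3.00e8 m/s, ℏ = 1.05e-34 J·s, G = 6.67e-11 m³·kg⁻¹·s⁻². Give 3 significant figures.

Planck pressure: p_P = c⁷/(ℏG²) = 4.68e113 Pa.
2.50e16 / 4.68e113 = 5.34e-98

5.34e-98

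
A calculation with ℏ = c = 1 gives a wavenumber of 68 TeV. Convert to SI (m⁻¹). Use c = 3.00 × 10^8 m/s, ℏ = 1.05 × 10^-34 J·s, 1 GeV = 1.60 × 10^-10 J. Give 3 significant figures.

Inverse length is [E]/(ℏc).
1 GeV → 1/(ℏc) × (1 GeV in J) = 5.08 × 10^15 m⁻¹.
Convert the energy scale: 68 TeV = 6.80 × 10^4 GeV.
Result: 6.80 × 10^4 × 5.08 × 10^15 = 3.45 × 10^20 m⁻¹.

3.45 × 10^20 m⁻¹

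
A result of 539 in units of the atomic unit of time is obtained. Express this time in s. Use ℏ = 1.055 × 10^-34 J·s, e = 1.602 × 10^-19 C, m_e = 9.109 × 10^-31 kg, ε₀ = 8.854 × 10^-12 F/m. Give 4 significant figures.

1.306 × 10^-14 s

One atomic unit of time: τ_au = (4πε₀)²ℏ³/(m_e e⁴) = 2.423 × 10^-17 s.
539 × 2.423 × 10^-17 s = 1.306 × 10^-14 s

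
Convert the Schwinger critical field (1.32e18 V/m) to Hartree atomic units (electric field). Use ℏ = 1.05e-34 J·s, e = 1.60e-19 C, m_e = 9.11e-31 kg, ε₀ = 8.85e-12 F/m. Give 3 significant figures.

atomic unit of electric field: E_au = E_h/(e a₀) = m_e²e⁵/((4πε₀)³ℏ⁴) = 5.20e11 V/m.
1.32e18 / 5.20e11 = 2.54e6

2.54e6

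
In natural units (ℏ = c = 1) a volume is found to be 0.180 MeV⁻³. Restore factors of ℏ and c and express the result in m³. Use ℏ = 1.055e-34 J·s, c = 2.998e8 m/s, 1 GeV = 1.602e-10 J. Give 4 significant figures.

1.385e-39 m³

Volume is [L]³ = [E]⁻³·(ℏc)³.
1 GeV⁻³ → (ℏc)³ × (1 GeV in J)⁻³ = 7.696e-48 m³.
Convert the energy scale: 0.180 MeV⁻³ = 1.80e8 GeV⁻³.
Result: 1.80e8 × 7.696e-48 = 1.385e-39 m³.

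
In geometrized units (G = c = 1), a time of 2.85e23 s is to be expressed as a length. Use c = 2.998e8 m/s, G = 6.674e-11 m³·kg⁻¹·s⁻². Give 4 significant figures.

Time → length via c.
2.85e23 s × (c) = 8.544e31 m

8.544e31 m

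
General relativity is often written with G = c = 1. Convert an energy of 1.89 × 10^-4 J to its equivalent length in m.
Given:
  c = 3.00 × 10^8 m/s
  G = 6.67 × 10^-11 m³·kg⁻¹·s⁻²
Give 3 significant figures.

Energy → length via G/c⁴.
1.89 × 10^-4 J × (G/c⁴) = 1.56 × 10^-48 m

1.56 × 10^-48 m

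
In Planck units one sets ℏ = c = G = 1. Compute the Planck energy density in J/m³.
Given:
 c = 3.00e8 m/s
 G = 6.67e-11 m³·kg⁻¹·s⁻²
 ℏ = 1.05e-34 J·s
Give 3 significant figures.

u_P = c⁷/(ℏG²)
  = 2.19e59 / 4.67e-55
  = 4.68e113 J/m³

4.68e113 J/m³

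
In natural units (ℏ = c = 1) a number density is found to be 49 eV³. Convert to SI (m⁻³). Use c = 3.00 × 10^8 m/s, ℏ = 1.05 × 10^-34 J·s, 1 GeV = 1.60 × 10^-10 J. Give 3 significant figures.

6.42 × 10^21 m⁻³

Number density is [L]⁻³ = [E]³/(ℏc)³.
1 GeV³ → 1/(ℏc)³ × (1 GeV in J)³ = 1.31 × 10^47 m⁻³.
Convert the energy scale: 49 eV³ = 4.90 × 10^-26 GeV³.
Result: 4.90 × 10^-26 × 1.31 × 10^47 = 6.42 × 10^21 m⁻³.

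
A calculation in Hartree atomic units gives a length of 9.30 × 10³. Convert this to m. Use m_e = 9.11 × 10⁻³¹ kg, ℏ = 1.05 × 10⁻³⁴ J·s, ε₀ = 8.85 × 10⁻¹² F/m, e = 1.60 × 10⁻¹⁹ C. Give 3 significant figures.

One Bohr radius: a₀ = 4πε₀ℏ²/(m_e e²) = 5.26 × 10⁻¹¹ m.
9.30 × 10³ × 5.26 × 10⁻¹¹ m = 4.89 × 10⁻⁷ m

4.89 × 10⁻⁷ m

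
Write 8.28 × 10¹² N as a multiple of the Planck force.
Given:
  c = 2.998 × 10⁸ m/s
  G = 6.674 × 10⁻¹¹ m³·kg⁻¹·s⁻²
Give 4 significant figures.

6.841 × 10⁻³²

Planck force: F_P = c⁴/G = 1.210 × 10⁴⁴ N.
8.28 × 10¹² / 1.210 × 10⁴⁴ = 6.841 × 10⁻³²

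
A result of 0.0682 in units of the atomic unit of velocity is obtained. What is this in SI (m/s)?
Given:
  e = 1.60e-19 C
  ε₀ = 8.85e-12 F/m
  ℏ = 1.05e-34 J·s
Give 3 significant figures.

1.50e5 m/s

One atomic unit of velocity: v_au = e²/(4πε₀ℏ) = 2.19e6 m/s.
0.0682 × 2.19e6 m/s = 1.50e5 m/s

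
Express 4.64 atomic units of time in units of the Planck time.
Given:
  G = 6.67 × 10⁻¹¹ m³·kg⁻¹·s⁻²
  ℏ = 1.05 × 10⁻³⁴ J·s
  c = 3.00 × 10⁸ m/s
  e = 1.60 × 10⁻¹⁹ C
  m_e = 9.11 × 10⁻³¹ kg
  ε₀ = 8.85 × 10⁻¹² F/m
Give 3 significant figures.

2.07 × 10²⁷

atomic unit of time: τ_au = (4πε₀)²ℏ³/(m_e e⁴) = 2.40 × 10⁻¹⁷ s
Planck time: t_P = √(ℏG/c⁵) = 5.37 × 10⁻⁴⁴ s
4.64 × 2.40 × 10⁻¹⁷ / 5.37 × 10⁻⁴⁴ = 2.07 × 10²⁷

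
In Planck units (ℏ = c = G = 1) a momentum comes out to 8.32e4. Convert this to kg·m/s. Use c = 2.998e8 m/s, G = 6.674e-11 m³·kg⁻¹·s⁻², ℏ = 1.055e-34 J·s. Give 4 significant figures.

5.430e5 kg·m/s

One Planck momentum: p_P = √(ℏc³/G) = 6.527 kg·m/s.
8.32e4 × 6.527 kg·m/s = 5.430e5 kg·m/s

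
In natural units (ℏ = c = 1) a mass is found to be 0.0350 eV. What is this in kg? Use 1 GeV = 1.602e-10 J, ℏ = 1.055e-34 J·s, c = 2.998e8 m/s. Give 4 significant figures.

Mass is [E]/c²; divide by c².
1 GeV → 1/c² × (1 GeV in J) = 1.782e-27 kg.
Convert the energy scale: 0.0350 eV = 3.50e-11 GeV.
Result: 3.50e-11 × 1.782e-27 = 6.238e-38 kg.

6.238e-38 kg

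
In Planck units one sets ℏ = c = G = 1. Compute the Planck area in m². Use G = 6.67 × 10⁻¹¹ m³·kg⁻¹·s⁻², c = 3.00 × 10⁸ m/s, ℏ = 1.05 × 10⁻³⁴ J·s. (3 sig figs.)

A_P = ℏG/c³
  = 7.00 × 10⁻⁴⁵ / 2.70 × 10²⁵
  = 2.59 × 10⁻⁷⁰ m²

2.59 × 10⁻⁷⁰ m²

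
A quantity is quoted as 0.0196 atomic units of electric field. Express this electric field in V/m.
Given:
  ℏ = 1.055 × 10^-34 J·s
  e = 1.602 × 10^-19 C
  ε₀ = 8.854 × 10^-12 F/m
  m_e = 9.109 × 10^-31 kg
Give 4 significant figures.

1.006 × 10^10 V/m

One atomic unit of electric field: E_au = E_h/(e a₀) = m_e²e⁵/((4πε₀)³ℏ⁴) = 5.131 × 10^11 V/m.
0.0196 × 5.131 × 10^11 V/m = 1.006 × 10^10 V/m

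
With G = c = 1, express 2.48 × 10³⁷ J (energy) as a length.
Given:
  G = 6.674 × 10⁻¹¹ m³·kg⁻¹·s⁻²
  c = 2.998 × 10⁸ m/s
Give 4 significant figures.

2.049 × 10⁻⁷ m

Energy → length via G/c⁴.
2.48 × 10³⁷ J × (G/c⁴) = 2.049 × 10⁻⁷ m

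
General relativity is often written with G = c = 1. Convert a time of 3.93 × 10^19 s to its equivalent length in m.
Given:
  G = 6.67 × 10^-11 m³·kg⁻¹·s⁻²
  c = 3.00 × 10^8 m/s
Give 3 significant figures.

1.18 × 10^28 m

Time → length via c.
3.93 × 10^19 s × (c) = 1.18 × 10^28 m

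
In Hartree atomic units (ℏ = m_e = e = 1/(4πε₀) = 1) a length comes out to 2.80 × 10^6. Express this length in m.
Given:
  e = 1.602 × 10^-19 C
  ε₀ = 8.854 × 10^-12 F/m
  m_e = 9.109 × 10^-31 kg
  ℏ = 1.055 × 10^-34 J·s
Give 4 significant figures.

One Bohr radius: a₀ = 4πε₀ℏ²/(m_e e²) = 5.297 × 10^-11 m.
2.80 × 10^6 × 5.297 × 10^-11 m = 1.483 × 10^-4 m

1.483 × 10^-4 m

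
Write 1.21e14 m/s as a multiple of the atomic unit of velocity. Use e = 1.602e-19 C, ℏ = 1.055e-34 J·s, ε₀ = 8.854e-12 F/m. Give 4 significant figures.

5.534e7

atomic unit of velocity: v_au = e²/(4πε₀ℏ) = 2.186e6 m/s.
1.21e14 / 2.186e6 = 5.534e7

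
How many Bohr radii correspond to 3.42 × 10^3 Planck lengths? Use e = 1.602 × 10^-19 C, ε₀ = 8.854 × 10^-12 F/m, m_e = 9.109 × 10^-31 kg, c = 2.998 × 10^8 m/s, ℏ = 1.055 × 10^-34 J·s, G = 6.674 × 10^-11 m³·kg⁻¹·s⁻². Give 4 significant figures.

Planck length: ℓ_P = √(ℏG/c³) = 1.616 × 10^-35 m
Bohr radius: a₀ = 4πε₀ℏ²/(m_e e²) = 5.297 × 10^-11 m
3.42 × 10^3 × 1.616 × 10^-35 / 5.297 × 10^-11 = 1.044 × 10^-21

1.044 × 10^-21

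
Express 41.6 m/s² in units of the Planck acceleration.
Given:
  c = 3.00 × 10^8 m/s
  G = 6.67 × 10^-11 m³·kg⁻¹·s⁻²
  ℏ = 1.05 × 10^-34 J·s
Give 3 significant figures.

7.44 × 10^-51

Planck acceleration: a_P = √(c⁷/(ℏG)) = 5.59 × 10^51 m/s².
41.6 / 5.59 × 10^51 = 7.44 × 10^-51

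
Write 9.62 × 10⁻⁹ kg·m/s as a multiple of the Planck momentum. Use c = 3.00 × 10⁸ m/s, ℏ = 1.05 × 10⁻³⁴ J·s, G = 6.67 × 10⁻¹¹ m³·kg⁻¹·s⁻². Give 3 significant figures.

1.48 × 10⁻⁹

Planck momentum: p_P = √(ℏc³/G) = 6.52 kg·m/s.
9.62 × 10⁻⁹ / 6.52 = 1.48 × 10⁻⁹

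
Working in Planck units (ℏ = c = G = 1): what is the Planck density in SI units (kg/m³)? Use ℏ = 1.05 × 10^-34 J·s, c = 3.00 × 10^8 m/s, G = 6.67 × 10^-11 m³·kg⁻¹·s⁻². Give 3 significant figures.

The unique combination of the constants set to 1 with dimensions of density is ρ_P = c⁵/(ℏG²).
  = 2.43 × 10^42 / 4.67 × 10^-55
  = 5.20 × 10^96 kg/m³

5.20 × 10^96 kg/m³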